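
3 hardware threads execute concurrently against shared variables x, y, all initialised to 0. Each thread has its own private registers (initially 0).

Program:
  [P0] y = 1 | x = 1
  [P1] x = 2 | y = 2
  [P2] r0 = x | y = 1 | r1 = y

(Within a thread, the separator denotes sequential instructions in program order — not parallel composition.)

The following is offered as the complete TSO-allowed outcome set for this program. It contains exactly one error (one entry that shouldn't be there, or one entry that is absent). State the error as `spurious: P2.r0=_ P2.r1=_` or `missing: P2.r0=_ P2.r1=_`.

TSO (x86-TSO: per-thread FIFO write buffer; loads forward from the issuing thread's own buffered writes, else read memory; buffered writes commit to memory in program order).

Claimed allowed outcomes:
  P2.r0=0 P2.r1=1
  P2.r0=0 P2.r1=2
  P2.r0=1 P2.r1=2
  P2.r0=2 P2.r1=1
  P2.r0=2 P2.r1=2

missing: P2.r0=1 P2.r1=1

outcome vector order: (P2.r0,P2.r1)
[TSO] allowed = {<0 1>, <0 2>, <1 1>, <1 2>, <2 1>, <2 2>}
TSO∖claimed = {<1 1>}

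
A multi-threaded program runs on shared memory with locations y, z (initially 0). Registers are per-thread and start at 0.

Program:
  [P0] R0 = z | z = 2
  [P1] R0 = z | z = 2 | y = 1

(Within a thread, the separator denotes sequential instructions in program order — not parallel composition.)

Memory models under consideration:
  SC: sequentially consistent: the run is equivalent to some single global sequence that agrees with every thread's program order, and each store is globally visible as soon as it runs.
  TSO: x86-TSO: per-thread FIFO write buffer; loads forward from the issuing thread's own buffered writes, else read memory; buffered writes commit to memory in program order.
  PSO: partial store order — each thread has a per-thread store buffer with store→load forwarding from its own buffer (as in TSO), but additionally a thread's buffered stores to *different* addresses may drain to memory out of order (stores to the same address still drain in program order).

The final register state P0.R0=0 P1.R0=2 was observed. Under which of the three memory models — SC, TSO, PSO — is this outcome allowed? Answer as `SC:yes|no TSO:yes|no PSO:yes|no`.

outcome vector order: (P0.R0,P1.R0)
[SC] allowed = {0/0, 0/2, 2/0}
[TSO] allowed = {0/0, 0/2, 2/0}
[PSO] allowed = {0/0, 0/2, 2/0}
target 0/2 ∈ {SC,TSO,PSO}

SC:yes TSO:yes PSO:yes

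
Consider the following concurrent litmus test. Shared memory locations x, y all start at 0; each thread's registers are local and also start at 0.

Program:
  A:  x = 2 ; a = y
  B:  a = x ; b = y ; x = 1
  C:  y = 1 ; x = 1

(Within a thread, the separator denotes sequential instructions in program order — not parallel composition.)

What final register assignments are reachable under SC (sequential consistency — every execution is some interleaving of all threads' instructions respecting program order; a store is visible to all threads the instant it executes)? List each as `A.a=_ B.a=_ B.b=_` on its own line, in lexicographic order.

A.a=0 B.a=0 B.b=0
A.a=0 B.a=0 B.b=1
A.a=0 B.a=1 B.b=1
A.a=0 B.a=2 B.b=0
A.a=0 B.a=2 B.b=1
A.a=1 B.a=0 B.b=0
A.a=1 B.a=0 B.b=1
A.a=1 B.a=1 B.b=1
A.a=1 B.a=2 B.b=0
A.a=1 B.a=2 B.b=1

outcome vector order: (A.a,B.a,B.b)
|SC outcomes| = 10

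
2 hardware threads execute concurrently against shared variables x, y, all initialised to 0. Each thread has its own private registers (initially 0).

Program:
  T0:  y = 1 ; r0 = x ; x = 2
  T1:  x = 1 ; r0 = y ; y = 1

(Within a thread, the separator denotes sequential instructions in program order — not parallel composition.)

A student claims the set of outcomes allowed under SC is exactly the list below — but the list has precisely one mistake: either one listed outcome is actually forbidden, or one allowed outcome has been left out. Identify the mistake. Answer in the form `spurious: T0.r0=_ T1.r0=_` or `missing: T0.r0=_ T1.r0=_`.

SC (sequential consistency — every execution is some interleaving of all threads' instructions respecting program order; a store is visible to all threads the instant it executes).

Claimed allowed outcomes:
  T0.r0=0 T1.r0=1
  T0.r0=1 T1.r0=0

missing: T0.r0=1 T1.r0=1

outcome vector order: (T0.r0,T1.r0)
SC: 3 outcomes — {01; 10; 11}
SC∖claimed = {11}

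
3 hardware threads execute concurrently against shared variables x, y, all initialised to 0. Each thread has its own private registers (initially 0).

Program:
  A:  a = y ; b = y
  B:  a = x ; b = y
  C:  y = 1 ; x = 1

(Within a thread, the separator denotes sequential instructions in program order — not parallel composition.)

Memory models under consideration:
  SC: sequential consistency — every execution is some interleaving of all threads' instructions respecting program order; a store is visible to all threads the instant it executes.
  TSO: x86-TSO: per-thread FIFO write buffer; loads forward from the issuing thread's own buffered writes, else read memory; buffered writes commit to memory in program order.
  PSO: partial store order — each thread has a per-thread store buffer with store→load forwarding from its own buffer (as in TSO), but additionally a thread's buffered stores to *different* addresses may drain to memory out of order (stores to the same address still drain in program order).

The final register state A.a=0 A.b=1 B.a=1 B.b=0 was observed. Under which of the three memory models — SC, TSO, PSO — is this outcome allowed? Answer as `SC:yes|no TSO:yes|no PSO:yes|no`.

outcome vector order: (A.a,A.b,B.a,B.b)
SC: 9 outcomes — {0/0/0/0; 0/0/0/1; 0/0/1/1; 0/1/0/0; 0/1/0/1; 0/1/1/1; 1/1/0/0; 1/1/0/1; 1/1/1/1}
TSO: 9 outcomes — {0/0/0/0; 0/0/0/1; 0/0/1/1; 0/1/0/0; 0/1/0/1; 0/1/1/1; 1/1/0/0; 1/1/0/1; 1/1/1/1}
PSO: 12 outcomes — {0/0/0/0; 0/0/0/1; 0/0/1/0; 0/0/1/1; 0/1/0/0; 0/1/0/1; 0/1/1/0; 0/1/1/1; 1/1/0/0; 1/1/0/1; 1/1/1/0; 1/1/1/1}
target 0/1/1/0 ∈ {PSO}

SC:no TSO:no PSO:yes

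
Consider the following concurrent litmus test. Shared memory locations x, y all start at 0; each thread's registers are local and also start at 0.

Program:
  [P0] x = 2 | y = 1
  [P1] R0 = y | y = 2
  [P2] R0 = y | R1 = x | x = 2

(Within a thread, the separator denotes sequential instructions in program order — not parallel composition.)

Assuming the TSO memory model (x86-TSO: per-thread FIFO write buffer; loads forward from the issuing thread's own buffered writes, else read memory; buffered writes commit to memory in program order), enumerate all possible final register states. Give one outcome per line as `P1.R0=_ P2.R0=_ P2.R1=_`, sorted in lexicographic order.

P1.R0=0 P2.R0=0 P2.R1=0
P1.R0=0 P2.R0=0 P2.R1=2
P1.R0=0 P2.R0=1 P2.R1=2
P1.R0=0 P2.R0=2 P2.R1=0
P1.R0=0 P2.R0=2 P2.R1=2
P1.R0=1 P2.R0=0 P2.R1=0
P1.R0=1 P2.R0=0 P2.R1=2
P1.R0=1 P2.R0=1 P2.R1=2
P1.R0=1 P2.R0=2 P2.R1=2

outcome vector order: (P1.R0,P2.R0,P2.R1)
|TSO outcomes| = 9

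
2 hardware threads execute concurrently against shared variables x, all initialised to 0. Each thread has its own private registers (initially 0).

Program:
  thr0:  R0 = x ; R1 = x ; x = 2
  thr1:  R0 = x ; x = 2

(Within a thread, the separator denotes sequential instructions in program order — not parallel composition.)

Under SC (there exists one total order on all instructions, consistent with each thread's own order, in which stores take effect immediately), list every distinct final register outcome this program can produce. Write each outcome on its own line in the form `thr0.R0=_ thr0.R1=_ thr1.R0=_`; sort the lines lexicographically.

outcome vector order: (thr0.R0,thr0.R1,thr1.R0)
|SC outcomes| = 4

thr0.R0=0 thr0.R1=0 thr1.R0=0
thr0.R0=0 thr0.R1=0 thr1.R0=2
thr0.R0=0 thr0.R1=2 thr1.R0=0
thr0.R0=2 thr0.R1=2 thr1.R0=0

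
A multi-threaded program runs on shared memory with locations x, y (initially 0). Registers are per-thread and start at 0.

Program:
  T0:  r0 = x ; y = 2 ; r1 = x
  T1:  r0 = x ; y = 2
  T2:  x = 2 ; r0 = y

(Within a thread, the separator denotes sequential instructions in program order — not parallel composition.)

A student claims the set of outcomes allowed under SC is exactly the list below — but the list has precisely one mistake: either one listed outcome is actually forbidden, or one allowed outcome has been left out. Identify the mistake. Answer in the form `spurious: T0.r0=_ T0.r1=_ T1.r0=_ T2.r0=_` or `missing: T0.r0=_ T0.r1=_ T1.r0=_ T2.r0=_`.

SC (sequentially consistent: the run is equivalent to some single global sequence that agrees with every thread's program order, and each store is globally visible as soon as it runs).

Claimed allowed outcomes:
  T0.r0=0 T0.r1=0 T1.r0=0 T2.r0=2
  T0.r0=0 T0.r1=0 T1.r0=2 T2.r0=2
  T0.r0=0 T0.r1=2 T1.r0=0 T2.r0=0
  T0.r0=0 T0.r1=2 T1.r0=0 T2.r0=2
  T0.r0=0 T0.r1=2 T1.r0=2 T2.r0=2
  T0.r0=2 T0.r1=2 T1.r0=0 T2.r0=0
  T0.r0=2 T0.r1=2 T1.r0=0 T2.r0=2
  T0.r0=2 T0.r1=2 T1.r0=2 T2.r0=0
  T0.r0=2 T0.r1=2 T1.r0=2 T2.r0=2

missing: T0.r0=0 T0.r1=2 T1.r0=2 T2.r0=0

outcome vector order: (T0.r0,T0.r1,T1.r0,T2.r0)
[SC] allowed = {<0 0 0 2>, <0 0 2 2>, <0 2 0 0>, <0 2 0 2>, <0 2 2 0>, <0 2 2 2>, <2 2 0 0>, <2 2 0 2>, <2 2 2 0>, <2 2 2 2>}
SC∖claimed = {<0 2 2 0>}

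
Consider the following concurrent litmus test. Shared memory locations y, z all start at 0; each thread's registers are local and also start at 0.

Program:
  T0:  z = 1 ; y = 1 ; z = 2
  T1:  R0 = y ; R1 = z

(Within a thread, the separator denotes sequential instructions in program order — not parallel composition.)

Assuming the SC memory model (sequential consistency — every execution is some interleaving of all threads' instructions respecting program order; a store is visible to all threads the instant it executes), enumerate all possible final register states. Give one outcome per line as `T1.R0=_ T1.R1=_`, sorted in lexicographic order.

T1.R0=0 T1.R1=0
T1.R0=0 T1.R1=1
T1.R0=0 T1.R1=2
T1.R0=1 T1.R1=1
T1.R0=1 T1.R1=2

outcome vector order: (T1.R0,T1.R1)
|SC outcomes| = 5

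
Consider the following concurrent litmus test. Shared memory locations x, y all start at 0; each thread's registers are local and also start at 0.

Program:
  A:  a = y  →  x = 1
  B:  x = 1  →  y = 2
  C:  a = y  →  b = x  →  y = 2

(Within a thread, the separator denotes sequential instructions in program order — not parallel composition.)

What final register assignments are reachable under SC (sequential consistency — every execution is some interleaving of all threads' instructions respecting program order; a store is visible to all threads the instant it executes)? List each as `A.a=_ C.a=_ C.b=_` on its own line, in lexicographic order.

A.a=0 C.a=0 C.b=0
A.a=0 C.a=0 C.b=1
A.a=0 C.a=2 C.b=1
A.a=2 C.a=0 C.b=0
A.a=2 C.a=0 C.b=1
A.a=2 C.a=2 C.b=1

outcome vector order: (A.a,C.a,C.b)
|SC outcomes| = 6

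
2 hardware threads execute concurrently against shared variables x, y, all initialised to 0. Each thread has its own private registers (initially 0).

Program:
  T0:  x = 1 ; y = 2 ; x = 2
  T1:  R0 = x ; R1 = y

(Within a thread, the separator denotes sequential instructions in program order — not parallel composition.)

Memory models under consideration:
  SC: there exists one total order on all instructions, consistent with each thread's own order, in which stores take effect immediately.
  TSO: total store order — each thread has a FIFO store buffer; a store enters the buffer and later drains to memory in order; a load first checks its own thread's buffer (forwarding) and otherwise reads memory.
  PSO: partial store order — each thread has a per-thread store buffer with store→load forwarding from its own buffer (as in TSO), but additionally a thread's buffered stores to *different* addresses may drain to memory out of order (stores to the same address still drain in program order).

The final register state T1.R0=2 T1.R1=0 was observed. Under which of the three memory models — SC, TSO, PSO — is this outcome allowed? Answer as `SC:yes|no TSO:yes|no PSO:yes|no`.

outcome vector order: (T1.R0,T1.R1)
under SC → (0,0); (0,2); (1,0); (1,2); (2,2)
under TSO → (0,0); (0,2); (1,0); (1,2); (2,2)
under PSO → (0,0); (0,2); (1,0); (1,2); (2,0); (2,2)
target (2,0) ∈ {PSO}

SC:no TSO:no PSO:yes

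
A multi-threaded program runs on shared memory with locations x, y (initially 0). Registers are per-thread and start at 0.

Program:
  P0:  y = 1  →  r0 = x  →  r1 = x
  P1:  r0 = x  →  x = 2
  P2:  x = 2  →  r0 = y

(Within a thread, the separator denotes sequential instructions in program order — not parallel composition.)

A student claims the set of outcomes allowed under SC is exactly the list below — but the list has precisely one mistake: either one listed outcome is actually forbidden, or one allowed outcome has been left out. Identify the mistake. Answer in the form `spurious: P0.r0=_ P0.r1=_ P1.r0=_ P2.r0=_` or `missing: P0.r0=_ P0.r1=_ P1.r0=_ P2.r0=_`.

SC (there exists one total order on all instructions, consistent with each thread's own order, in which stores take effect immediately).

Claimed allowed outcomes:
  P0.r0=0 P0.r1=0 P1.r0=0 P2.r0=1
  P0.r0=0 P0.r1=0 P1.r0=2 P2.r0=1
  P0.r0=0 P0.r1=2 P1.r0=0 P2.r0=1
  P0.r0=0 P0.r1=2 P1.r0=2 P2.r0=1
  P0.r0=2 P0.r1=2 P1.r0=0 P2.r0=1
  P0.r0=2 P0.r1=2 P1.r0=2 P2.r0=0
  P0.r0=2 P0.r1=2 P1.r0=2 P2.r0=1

missing: P0.r0=2 P0.r1=2 P1.r0=0 P2.r0=0

outcome vector order: (P0.r0,P0.r1,P1.r0,P2.r0)
under SC → (0,0,0,1); (0,0,2,1); (0,2,0,1); (0,2,2,1); (2,2,0,0); (2,2,0,1); (2,2,2,0); (2,2,2,1)
SC∖claimed = {(2,2,0,0)}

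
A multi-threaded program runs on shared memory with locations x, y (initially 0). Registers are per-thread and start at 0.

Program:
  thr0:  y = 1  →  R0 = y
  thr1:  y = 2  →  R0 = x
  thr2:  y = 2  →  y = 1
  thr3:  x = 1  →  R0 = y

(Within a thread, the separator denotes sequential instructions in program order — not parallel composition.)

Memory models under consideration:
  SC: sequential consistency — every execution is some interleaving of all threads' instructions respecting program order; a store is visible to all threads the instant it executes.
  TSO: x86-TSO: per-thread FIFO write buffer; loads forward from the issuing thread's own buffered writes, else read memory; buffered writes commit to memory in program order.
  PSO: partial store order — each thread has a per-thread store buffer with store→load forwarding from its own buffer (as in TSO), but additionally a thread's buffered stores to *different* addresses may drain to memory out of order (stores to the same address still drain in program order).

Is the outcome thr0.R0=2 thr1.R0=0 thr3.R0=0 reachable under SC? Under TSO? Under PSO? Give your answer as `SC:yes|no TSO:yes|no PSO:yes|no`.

outcome vector order: (thr0.R0,thr1.R0,thr3.R0)
SC: 10 outcomes — {(1,0,1), (1,0,2), (1,1,0), (1,1,1), (1,1,2), (2,0,1), (2,0,2), (2,1,0), (2,1,1), (2,1,2)}
TSO: 12 outcomes — {(1,0,0), (1,0,1), (1,0,2), (1,1,0), (1,1,1), (1,1,2), (2,0,0), (2,0,1), (2,0,2), (2,1,0), (2,1,1), (2,1,2)}
PSO: 12 outcomes — {(1,0,0), (1,0,1), (1,0,2), (1,1,0), (1,1,1), (1,1,2), (2,0,0), (2,0,1), (2,0,2), (2,1,0), (2,1,1), (2,1,2)}
target (2,0,0) ∈ {TSO,PSO}

SC:no TSO:yes PSO:yes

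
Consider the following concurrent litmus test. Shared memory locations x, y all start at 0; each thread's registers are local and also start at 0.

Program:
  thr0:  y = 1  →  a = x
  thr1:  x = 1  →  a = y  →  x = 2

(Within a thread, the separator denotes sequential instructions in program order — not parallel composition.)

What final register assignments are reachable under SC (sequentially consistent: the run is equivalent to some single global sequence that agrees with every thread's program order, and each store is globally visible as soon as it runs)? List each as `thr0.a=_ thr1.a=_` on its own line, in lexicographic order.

thr0.a=0 thr1.a=1
thr0.a=1 thr1.a=0
thr0.a=1 thr1.a=1
thr0.a=2 thr1.a=0
thr0.a=2 thr1.a=1

outcome vector order: (thr0.a,thr1.a)
|SC outcomes| = 5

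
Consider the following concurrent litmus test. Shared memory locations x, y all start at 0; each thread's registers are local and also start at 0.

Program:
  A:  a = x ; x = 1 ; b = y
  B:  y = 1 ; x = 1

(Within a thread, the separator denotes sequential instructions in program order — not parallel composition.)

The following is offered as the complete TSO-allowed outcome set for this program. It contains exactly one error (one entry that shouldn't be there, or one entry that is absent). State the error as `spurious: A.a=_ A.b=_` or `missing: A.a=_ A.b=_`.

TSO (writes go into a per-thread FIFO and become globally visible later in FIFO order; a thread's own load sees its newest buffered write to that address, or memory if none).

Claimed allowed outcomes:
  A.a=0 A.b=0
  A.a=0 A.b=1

missing: A.a=1 A.b=1

outcome vector order: (A.a,A.b)
TSO: 3 outcomes — {<0 0> <0 1> <1 1>}
TSO∖claimed = {<1 1>}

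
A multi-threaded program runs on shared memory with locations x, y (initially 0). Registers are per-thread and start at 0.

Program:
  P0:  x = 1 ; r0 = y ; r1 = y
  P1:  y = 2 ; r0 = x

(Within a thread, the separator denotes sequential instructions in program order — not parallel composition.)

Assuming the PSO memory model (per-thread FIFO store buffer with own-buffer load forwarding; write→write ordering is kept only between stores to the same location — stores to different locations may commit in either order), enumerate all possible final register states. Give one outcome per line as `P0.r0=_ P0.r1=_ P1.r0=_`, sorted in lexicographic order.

outcome vector order: (P0.r0,P0.r1,P1.r0)
|PSO outcomes| = 6

P0.r0=0 P0.r1=0 P1.r0=0
P0.r0=0 P0.r1=0 P1.r0=1
P0.r0=0 P0.r1=2 P1.r0=0
P0.r0=0 P0.r1=2 P1.r0=1
P0.r0=2 P0.r1=2 P1.r0=0
P0.r0=2 P0.r1=2 P1.r0=1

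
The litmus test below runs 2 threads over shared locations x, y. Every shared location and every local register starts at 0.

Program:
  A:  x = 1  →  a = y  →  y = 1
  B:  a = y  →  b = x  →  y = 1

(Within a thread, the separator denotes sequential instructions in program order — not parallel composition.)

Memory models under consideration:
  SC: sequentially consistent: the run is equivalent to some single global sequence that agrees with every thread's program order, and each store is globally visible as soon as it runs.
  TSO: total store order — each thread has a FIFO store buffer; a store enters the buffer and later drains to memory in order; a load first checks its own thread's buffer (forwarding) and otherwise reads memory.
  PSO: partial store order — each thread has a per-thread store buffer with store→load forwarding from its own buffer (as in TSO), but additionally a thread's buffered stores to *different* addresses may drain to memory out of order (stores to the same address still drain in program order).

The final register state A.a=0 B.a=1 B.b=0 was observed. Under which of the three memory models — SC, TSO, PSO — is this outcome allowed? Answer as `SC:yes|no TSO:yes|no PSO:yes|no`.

SC:no TSO:no PSO:yes

outcome vector order: (A.a,B.a,B.b)
SC (5): <0 0 0> <0 0 1> <0 1 1> <1 0 0> <1 0 1>
TSO (5): <0 0 0> <0 0 1> <0 1 1> <1 0 0> <1 0 1>
PSO (6): <0 0 0> <0 0 1> <0 1 0> <0 1 1> <1 0 0> <1 0 1>
target <0 1 0> ∈ {PSO}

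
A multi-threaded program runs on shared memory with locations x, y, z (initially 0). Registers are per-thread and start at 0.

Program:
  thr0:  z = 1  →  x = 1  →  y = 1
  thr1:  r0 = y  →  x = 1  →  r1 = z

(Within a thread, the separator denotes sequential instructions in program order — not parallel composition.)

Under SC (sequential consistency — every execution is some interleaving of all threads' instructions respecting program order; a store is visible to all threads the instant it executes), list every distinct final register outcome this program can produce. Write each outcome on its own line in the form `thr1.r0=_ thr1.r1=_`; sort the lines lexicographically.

outcome vector order: (thr1.r0,thr1.r1)
|SC outcomes| = 3

thr1.r0=0 thr1.r1=0
thr1.r0=0 thr1.r1=1
thr1.r0=1 thr1.r1=1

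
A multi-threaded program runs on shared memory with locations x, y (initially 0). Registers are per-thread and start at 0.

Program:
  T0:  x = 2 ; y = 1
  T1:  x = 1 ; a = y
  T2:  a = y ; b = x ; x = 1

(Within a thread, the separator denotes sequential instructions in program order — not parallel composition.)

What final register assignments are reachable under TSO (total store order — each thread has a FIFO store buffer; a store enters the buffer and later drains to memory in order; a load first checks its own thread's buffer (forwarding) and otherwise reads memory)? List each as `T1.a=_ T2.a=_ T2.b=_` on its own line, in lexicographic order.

outcome vector order: (T1.a,T2.a,T2.b)
|TSO outcomes| = 10

T1.a=0 T2.a=0 T2.b=0
T1.a=0 T2.a=0 T2.b=1
T1.a=0 T2.a=0 T2.b=2
T1.a=0 T2.a=1 T2.b=1
T1.a=0 T2.a=1 T2.b=2
T1.a=1 T2.a=0 T2.b=0
T1.a=1 T2.a=0 T2.b=1
T1.a=1 T2.a=0 T2.b=2
T1.a=1 T2.a=1 T2.b=1
T1.a=1 T2.a=1 T2.b=2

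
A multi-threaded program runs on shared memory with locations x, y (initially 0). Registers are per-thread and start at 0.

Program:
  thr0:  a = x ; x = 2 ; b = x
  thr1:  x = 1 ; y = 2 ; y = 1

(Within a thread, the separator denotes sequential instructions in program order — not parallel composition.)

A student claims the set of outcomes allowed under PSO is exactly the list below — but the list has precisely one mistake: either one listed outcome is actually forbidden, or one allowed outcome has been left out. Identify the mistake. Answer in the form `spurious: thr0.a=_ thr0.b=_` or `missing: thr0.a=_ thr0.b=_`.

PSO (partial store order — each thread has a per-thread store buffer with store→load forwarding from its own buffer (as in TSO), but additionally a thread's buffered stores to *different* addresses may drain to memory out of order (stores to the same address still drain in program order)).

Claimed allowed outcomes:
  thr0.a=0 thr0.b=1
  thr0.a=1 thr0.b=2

missing: thr0.a=0 thr0.b=2

outcome vector order: (thr0.a,thr0.b)
[PSO] allowed = {0/1; 0/2; 1/2}
PSO∖claimed = {0/2}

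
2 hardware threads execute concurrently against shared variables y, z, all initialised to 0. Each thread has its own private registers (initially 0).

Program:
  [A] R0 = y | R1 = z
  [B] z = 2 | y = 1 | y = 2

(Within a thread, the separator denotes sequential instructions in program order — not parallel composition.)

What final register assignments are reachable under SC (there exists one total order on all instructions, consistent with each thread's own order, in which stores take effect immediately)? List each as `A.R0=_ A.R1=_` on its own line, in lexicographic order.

outcome vector order: (A.R0,A.R1)
|SC outcomes| = 4

A.R0=0 A.R1=0
A.R0=0 A.R1=2
A.R0=1 A.R1=2
A.R0=2 A.R1=2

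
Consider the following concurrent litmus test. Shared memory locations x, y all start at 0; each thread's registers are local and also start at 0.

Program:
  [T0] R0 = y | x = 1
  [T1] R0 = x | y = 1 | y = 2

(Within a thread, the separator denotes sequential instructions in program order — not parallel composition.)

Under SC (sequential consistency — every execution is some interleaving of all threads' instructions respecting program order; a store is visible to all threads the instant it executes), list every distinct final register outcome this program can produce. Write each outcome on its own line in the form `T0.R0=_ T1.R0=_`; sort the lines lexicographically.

outcome vector order: (T0.R0,T1.R0)
|SC outcomes| = 4

T0.R0=0 T1.R0=0
T0.R0=0 T1.R0=1
T0.R0=1 T1.R0=0
T0.R0=2 T1.R0=0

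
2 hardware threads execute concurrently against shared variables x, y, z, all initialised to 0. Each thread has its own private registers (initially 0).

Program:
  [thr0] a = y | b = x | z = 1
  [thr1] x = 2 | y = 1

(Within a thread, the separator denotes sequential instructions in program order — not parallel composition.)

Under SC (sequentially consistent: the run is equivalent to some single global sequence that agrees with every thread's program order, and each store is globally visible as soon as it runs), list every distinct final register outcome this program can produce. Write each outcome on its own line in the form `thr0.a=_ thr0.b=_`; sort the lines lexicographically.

outcome vector order: (thr0.a,thr0.b)
|SC outcomes| = 3

thr0.a=0 thr0.b=0
thr0.a=0 thr0.b=2
thr0.a=1 thr0.b=2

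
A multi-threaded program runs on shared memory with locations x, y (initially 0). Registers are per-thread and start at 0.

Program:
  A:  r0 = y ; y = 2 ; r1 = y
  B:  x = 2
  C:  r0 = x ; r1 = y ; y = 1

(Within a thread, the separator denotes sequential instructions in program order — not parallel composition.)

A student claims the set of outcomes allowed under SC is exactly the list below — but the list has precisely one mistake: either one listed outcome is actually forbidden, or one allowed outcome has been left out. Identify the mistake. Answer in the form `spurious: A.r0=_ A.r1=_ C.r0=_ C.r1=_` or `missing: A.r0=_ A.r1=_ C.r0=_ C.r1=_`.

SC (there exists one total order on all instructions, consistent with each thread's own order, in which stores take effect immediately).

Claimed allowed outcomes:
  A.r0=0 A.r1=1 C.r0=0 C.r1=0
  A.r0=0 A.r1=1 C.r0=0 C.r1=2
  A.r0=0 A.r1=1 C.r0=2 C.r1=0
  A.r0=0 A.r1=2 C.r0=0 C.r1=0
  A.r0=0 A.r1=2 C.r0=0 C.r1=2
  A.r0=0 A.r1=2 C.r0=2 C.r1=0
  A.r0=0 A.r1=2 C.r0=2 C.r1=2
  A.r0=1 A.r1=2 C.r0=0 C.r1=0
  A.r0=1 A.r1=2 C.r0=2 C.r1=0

missing: A.r0=0 A.r1=1 C.r0=2 C.r1=2

outcome vector order: (A.r0,A.r1,C.r0,C.r1)
SC (10): 0/1/0/0 0/1/0/2 0/1/2/0 0/1/2/2 0/2/0/0 0/2/0/2 0/2/2/0 0/2/2/2 1/2/0/0 1/2/2/0
SC∖claimed = {0/1/2/2}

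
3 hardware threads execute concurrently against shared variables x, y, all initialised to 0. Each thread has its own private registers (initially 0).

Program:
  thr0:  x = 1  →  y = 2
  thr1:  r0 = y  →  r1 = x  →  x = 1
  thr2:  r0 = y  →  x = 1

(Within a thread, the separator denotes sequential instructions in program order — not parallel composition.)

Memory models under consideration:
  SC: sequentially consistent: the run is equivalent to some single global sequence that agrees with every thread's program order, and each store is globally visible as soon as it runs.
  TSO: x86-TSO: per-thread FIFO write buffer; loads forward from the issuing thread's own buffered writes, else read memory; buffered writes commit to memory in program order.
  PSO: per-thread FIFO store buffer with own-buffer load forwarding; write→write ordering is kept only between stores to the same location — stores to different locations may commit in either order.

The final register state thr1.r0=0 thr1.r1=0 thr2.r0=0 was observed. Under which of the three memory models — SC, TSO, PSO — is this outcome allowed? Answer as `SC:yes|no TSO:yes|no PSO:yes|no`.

SC:yes TSO:yes PSO:yes

outcome vector order: (thr1.r0,thr1.r1,thr2.r0)
under SC → <0 0 0>, <0 0 2>, <0 1 0>, <0 1 2>, <2 1 0>, <2 1 2>
under TSO → <0 0 0>, <0 0 2>, <0 1 0>, <0 1 2>, <2 1 0>, <2 1 2>
under PSO → <0 0 0>, <0 0 2>, <0 1 0>, <0 1 2>, <2 0 0>, <2 0 2>, <2 1 0>, <2 1 2>
target <0 0 0> ∈ {SC,TSO,PSO}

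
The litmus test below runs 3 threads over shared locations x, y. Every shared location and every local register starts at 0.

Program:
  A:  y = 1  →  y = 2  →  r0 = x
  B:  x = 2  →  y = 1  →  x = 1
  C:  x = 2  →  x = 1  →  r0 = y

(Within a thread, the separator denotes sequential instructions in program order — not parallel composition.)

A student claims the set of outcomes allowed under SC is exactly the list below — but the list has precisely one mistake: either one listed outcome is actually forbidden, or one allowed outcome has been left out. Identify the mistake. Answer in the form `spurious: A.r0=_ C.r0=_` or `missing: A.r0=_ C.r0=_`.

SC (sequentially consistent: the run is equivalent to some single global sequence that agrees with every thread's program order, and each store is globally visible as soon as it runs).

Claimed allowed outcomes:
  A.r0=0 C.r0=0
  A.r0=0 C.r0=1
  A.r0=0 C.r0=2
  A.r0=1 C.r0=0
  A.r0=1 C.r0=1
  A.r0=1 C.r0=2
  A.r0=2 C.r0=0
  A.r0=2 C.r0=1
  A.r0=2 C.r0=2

spurious: A.r0=0 C.r0=0

outcome vector order: (A.r0,C.r0)
SC: 8 outcomes — {0/1; 0/2; 1/0; 1/1; 1/2; 2/0; 2/1; 2/2}
claimed∖SC = {0/0}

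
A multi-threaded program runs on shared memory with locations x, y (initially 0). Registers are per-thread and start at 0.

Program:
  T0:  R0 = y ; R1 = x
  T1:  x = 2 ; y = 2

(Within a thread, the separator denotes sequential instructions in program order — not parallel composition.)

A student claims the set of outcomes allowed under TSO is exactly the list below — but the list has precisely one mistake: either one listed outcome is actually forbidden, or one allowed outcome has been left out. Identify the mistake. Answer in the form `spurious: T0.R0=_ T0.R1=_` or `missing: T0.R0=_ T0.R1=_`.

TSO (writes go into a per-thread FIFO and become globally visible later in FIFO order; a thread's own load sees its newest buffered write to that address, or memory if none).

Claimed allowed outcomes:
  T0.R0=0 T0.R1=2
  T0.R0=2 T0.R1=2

missing: T0.R0=0 T0.R1=0

outcome vector order: (T0.R0,T0.R1)
TSO: 3 outcomes — {00, 02, 22}
TSO∖claimed = {00}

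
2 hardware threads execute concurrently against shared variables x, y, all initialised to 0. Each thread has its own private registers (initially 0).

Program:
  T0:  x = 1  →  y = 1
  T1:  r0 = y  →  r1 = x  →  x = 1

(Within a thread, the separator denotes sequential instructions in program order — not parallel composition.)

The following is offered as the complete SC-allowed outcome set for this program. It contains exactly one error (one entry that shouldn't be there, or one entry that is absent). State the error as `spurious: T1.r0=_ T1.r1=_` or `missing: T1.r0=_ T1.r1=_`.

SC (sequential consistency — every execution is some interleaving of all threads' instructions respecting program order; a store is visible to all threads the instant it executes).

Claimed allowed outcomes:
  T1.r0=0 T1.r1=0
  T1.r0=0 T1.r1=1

missing: T1.r0=1 T1.r1=1

outcome vector order: (T1.r0,T1.r1)
[SC] allowed = {0/0, 0/1, 1/1}
SC∖claimed = {1/1}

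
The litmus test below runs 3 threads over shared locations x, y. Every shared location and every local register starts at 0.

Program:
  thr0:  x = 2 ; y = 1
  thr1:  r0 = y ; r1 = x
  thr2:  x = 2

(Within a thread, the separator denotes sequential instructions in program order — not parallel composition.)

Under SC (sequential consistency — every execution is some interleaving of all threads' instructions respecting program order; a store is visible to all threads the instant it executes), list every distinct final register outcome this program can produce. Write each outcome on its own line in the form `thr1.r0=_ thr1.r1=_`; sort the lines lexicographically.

thr1.r0=0 thr1.r1=0
thr1.r0=0 thr1.r1=2
thr1.r0=1 thr1.r1=2

outcome vector order: (thr1.r0,thr1.r1)
|SC outcomes| = 3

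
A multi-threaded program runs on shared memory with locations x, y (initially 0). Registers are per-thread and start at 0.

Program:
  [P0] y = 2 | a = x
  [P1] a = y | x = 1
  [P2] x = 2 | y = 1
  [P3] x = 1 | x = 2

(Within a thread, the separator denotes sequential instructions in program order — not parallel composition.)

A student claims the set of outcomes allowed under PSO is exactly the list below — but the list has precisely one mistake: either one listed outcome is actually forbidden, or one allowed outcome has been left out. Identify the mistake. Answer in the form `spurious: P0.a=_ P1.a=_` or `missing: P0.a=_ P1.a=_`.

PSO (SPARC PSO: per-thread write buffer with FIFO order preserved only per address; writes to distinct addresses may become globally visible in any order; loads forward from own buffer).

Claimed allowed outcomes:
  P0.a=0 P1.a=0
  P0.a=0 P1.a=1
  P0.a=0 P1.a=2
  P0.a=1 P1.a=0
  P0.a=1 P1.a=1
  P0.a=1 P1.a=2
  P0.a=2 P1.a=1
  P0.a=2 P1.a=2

outcome vector order: (P0.a,P1.a)
PSO: 9 outcomes — {<0 0>, <0 1>, <0 2>, <1 0>, <1 1>, <1 2>, <2 0>, <2 1>, <2 2>}
PSO∖claimed = {<2 0>}

missing: P0.a=2 P1.a=0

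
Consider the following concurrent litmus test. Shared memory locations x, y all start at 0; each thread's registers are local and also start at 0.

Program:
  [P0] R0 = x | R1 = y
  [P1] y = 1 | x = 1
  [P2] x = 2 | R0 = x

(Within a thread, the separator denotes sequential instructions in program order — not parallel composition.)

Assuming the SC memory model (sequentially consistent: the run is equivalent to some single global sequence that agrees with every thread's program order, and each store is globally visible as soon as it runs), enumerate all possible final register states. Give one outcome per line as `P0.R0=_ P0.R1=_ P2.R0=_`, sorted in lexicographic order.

P0.R0=0 P0.R1=0 P2.R0=1
P0.R0=0 P0.R1=0 P2.R0=2
P0.R0=0 P0.R1=1 P2.R0=1
P0.R0=0 P0.R1=1 P2.R0=2
P0.R0=1 P0.R1=1 P2.R0=1
P0.R0=1 P0.R1=1 P2.R0=2
P0.R0=2 P0.R1=0 P2.R0=1
P0.R0=2 P0.R1=0 P2.R0=2
P0.R0=2 P0.R1=1 P2.R0=1
P0.R0=2 P0.R1=1 P2.R0=2

outcome vector order: (P0.R0,P0.R1,P2.R0)
|SC outcomes| = 10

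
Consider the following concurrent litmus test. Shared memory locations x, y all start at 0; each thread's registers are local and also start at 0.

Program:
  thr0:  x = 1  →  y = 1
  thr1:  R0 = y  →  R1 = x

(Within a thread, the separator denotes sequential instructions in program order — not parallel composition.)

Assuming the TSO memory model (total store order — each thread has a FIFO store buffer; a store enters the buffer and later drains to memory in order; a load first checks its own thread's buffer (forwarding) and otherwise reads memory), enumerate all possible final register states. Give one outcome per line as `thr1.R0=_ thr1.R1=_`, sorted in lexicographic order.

thr1.R0=0 thr1.R1=0
thr1.R0=0 thr1.R1=1
thr1.R0=1 thr1.R1=1

outcome vector order: (thr1.R0,thr1.R1)
|TSO outcomes| = 3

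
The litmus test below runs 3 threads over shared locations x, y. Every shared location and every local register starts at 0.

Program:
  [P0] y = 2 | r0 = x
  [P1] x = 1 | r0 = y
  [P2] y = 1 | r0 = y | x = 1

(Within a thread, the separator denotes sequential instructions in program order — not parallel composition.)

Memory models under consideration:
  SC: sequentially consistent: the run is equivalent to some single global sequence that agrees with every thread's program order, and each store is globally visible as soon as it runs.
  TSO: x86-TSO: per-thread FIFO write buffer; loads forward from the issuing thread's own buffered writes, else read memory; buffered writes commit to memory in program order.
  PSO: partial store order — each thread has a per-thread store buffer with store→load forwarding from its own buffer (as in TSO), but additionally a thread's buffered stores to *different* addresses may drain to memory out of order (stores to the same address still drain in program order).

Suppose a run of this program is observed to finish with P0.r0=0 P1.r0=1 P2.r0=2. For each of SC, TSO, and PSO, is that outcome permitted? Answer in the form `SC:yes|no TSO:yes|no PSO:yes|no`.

outcome vector order: (P0.r0,P1.r0,P2.r0)
SC: 9 outcomes — {(0,1,1) (0,2,1) (0,2,2) (1,0,1) (1,0,2) (1,1,1) (1,1,2) (1,2,1) (1,2,2)}
TSO: 12 outcomes — {(0,0,1) (0,0,2) (0,1,1) (0,1,2) (0,2,1) (0,2,2) (1,0,1) (1,0,2) (1,1,1) (1,1,2) (1,2,1) (1,2,2)}
PSO: 12 outcomes — {(0,0,1) (0,0,2) (0,1,1) (0,1,2) (0,2,1) (0,2,2) (1,0,1) (1,0,2) (1,1,1) (1,1,2) (1,2,1) (1,2,2)}
target (0,1,2) ∈ {TSO,PSO}

SC:no TSO:yes PSO:yes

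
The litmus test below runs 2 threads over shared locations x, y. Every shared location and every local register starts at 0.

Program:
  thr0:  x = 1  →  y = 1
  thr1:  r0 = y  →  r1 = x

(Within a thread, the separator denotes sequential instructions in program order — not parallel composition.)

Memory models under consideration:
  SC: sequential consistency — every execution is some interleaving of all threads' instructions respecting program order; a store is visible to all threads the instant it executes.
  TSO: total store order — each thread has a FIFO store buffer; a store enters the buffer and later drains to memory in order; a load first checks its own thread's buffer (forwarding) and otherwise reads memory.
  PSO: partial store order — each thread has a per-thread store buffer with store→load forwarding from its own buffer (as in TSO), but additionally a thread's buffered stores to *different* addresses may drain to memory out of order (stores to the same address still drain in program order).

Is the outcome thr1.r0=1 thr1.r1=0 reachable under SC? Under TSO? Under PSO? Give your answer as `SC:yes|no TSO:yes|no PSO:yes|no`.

outcome vector order: (thr1.r0,thr1.r1)
[SC] allowed = {(0,0), (0,1), (1,1)}
[TSO] allowed = {(0,0), (0,1), (1,1)}
[PSO] allowed = {(0,0), (0,1), (1,0), (1,1)}
target (1,0) ∈ {PSO}

SC:no TSO:no PSO:yes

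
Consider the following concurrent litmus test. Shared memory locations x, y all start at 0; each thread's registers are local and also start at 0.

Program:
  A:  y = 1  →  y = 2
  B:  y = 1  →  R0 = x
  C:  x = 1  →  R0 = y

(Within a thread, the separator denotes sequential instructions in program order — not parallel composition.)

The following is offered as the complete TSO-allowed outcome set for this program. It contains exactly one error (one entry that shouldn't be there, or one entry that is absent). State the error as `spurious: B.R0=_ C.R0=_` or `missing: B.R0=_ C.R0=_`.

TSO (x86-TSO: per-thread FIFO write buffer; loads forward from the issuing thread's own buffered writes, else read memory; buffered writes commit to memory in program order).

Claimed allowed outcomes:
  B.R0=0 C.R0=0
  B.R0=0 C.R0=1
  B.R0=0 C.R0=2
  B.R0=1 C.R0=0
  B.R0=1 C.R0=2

missing: B.R0=1 C.R0=1

outcome vector order: (B.R0,C.R0)
TSO (6): 00; 01; 02; 10; 11; 12
TSO∖claimed = {11}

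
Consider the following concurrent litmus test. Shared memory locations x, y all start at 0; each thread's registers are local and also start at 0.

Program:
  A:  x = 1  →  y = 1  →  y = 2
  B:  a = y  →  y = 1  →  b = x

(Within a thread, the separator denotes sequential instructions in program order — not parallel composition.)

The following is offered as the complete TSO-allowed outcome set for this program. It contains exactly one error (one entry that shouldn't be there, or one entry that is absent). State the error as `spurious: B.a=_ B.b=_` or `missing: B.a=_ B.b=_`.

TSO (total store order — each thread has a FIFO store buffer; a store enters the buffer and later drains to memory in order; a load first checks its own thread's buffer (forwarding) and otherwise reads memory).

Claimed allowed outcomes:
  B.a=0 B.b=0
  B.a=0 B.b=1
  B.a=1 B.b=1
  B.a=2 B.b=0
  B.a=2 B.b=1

spurious: B.a=2 B.b=0

outcome vector order: (B.a,B.b)
TSO (4): (0,0); (0,1); (1,1); (2,1)
claimed∖TSO = {(2,0)}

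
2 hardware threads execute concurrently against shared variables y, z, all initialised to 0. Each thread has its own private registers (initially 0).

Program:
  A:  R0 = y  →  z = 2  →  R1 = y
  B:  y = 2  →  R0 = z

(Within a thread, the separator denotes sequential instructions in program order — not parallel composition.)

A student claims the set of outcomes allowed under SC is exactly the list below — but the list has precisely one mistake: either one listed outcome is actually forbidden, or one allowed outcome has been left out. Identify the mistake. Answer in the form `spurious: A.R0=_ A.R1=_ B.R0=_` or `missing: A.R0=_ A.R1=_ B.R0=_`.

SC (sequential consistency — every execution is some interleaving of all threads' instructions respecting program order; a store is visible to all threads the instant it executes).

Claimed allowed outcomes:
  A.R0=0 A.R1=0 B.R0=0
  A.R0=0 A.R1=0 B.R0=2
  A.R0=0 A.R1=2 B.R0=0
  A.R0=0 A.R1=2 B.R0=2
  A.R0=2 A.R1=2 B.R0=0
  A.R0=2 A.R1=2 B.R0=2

outcome vector order: (A.R0,A.R1,B.R0)
under SC → 0/0/2; 0/2/0; 0/2/2; 2/2/0; 2/2/2
claimed∖SC = {0/0/0}

spurious: A.R0=0 A.R1=0 B.R0=0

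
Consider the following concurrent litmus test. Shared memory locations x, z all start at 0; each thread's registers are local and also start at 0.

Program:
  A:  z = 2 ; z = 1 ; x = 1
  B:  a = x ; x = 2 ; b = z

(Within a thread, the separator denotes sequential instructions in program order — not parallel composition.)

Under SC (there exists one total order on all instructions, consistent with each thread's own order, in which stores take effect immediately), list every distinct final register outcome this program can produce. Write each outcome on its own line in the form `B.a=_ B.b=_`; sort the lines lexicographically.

outcome vector order: (B.a,B.b)
|SC outcomes| = 4

B.a=0 B.b=0
B.a=0 B.b=1
B.a=0 B.b=2
B.a=1 B.b=1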